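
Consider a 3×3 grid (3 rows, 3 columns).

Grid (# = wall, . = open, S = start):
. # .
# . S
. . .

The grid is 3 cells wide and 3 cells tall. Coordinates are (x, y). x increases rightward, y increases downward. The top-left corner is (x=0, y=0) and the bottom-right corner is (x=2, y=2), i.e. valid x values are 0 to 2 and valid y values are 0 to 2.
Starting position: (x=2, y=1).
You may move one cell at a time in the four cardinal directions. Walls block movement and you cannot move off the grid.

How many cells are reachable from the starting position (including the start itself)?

BFS flood-fill from (x=2, y=1):
  Distance 0: (x=2, y=1)
  Distance 1: (x=2, y=0), (x=1, y=1), (x=2, y=2)
  Distance 2: (x=1, y=2)
  Distance 3: (x=0, y=2)
Total reachable: 6 (grid has 7 open cells total)

Answer: Reachable cells: 6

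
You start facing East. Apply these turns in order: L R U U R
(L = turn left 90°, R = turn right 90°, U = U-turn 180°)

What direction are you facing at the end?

Answer: Final heading: South

Derivation:
Start: East
  L (left (90° counter-clockwise)) -> North
  R (right (90° clockwise)) -> East
  U (U-turn (180°)) -> West
  U (U-turn (180°)) -> East
  R (right (90° clockwise)) -> South
Final: South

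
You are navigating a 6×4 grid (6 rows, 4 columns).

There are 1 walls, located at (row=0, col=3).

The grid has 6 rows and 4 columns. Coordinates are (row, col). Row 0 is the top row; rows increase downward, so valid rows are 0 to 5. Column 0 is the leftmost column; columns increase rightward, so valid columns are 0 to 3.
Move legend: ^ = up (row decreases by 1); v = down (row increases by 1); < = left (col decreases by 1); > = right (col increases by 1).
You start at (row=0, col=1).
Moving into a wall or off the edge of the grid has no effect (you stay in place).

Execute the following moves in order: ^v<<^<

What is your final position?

Start: (row=0, col=1)
  ^ (up): blocked, stay at (row=0, col=1)
  v (down): (row=0, col=1) -> (row=1, col=1)
  < (left): (row=1, col=1) -> (row=1, col=0)
  < (left): blocked, stay at (row=1, col=0)
  ^ (up): (row=1, col=0) -> (row=0, col=0)
  < (left): blocked, stay at (row=0, col=0)
Final: (row=0, col=0)

Answer: Final position: (row=0, col=0)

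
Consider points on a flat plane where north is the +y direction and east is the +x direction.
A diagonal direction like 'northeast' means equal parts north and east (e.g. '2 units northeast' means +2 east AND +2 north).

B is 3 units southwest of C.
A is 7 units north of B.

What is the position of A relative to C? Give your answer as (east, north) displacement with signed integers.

Place C at the origin (east=0, north=0).
  B is 3 units southwest of C: delta (east=-3, north=-3); B at (east=-3, north=-3).
  A is 7 units north of B: delta (east=+0, north=+7); A at (east=-3, north=4).
Therefore A relative to C: (east=-3, north=4).

Answer: A is at (east=-3, north=4) relative to C.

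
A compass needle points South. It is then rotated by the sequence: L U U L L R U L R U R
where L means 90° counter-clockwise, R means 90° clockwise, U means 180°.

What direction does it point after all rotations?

Answer: Final heading: East

Derivation:
Start: South
  L (left (90° counter-clockwise)) -> East
  U (U-turn (180°)) -> West
  U (U-turn (180°)) -> East
  L (left (90° counter-clockwise)) -> North
  L (left (90° counter-clockwise)) -> West
  R (right (90° clockwise)) -> North
  U (U-turn (180°)) -> South
  L (left (90° counter-clockwise)) -> East
  R (right (90° clockwise)) -> South
  U (U-turn (180°)) -> North
  R (right (90° clockwise)) -> East
Final: East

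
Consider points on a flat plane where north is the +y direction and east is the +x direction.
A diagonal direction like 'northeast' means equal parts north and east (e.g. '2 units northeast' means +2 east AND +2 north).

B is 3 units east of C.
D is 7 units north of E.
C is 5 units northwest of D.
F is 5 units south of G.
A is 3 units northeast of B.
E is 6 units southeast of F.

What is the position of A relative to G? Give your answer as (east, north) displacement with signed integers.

Place G at the origin (east=0, north=0).
  F is 5 units south of G: delta (east=+0, north=-5); F at (east=0, north=-5).
  E is 6 units southeast of F: delta (east=+6, north=-6); E at (east=6, north=-11).
  D is 7 units north of E: delta (east=+0, north=+7); D at (east=6, north=-4).
  C is 5 units northwest of D: delta (east=-5, north=+5); C at (east=1, north=1).
  B is 3 units east of C: delta (east=+3, north=+0); B at (east=4, north=1).
  A is 3 units northeast of B: delta (east=+3, north=+3); A at (east=7, north=4).
Therefore A relative to G: (east=7, north=4).

Answer: A is at (east=7, north=4) relative to G.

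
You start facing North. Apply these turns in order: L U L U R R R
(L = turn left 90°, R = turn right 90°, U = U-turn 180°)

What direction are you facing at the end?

Start: North
  L (left (90° counter-clockwise)) -> West
  U (U-turn (180°)) -> East
  L (left (90° counter-clockwise)) -> North
  U (U-turn (180°)) -> South
  R (right (90° clockwise)) -> West
  R (right (90° clockwise)) -> North
  R (right (90° clockwise)) -> East
Final: East

Answer: Final heading: East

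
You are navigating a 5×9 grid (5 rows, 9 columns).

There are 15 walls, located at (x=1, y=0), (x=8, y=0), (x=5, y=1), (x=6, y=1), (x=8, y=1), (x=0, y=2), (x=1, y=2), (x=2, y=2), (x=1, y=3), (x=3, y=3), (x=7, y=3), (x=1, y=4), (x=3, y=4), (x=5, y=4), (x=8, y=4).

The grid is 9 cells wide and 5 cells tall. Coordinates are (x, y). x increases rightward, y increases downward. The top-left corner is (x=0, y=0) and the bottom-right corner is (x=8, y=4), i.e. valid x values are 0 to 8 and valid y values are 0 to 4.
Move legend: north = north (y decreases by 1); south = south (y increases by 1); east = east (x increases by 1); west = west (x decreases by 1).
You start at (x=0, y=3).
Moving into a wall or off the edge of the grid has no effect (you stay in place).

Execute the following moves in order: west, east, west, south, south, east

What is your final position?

Answer: Final position: (x=0, y=4)

Derivation:
Start: (x=0, y=3)
  west (west): blocked, stay at (x=0, y=3)
  east (east): blocked, stay at (x=0, y=3)
  west (west): blocked, stay at (x=0, y=3)
  south (south): (x=0, y=3) -> (x=0, y=4)
  south (south): blocked, stay at (x=0, y=4)
  east (east): blocked, stay at (x=0, y=4)
Final: (x=0, y=4)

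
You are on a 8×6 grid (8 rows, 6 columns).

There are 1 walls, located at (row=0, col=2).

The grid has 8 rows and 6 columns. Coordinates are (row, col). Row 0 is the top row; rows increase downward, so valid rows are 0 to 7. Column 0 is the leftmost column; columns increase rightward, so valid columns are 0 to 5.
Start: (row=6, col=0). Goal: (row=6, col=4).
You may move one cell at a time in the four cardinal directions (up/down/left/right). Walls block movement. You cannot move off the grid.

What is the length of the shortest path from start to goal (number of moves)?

BFS from (row=6, col=0) until reaching (row=6, col=4):
  Distance 0: (row=6, col=0)
  Distance 1: (row=5, col=0), (row=6, col=1), (row=7, col=0)
  Distance 2: (row=4, col=0), (row=5, col=1), (row=6, col=2), (row=7, col=1)
  Distance 3: (row=3, col=0), (row=4, col=1), (row=5, col=2), (row=6, col=3), (row=7, col=2)
  Distance 4: (row=2, col=0), (row=3, col=1), (row=4, col=2), (row=5, col=3), (row=6, col=4), (row=7, col=3)  <- goal reached here
One shortest path (4 moves): (row=6, col=0) -> (row=6, col=1) -> (row=6, col=2) -> (row=6, col=3) -> (row=6, col=4)

Answer: Shortest path length: 4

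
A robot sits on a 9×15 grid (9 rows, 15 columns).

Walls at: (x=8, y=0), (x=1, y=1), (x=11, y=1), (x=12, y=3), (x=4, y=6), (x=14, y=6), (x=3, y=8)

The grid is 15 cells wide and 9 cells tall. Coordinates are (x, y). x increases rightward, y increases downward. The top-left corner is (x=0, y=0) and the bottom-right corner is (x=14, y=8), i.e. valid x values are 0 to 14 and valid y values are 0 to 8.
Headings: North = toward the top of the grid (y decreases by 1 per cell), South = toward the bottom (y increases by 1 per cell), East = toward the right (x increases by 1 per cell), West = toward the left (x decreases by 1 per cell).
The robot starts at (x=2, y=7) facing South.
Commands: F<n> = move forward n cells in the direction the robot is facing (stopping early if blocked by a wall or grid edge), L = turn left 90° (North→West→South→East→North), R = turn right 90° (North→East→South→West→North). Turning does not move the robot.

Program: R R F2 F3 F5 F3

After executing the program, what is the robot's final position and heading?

Answer: Final position: (x=2, y=0), facing North

Derivation:
Start: (x=2, y=7), facing South
  R: turn right, now facing West
  R: turn right, now facing North
  F2: move forward 2, now at (x=2, y=5)
  F3: move forward 3, now at (x=2, y=2)
  F5: move forward 2/5 (blocked), now at (x=2, y=0)
  F3: move forward 0/3 (blocked), now at (x=2, y=0)
Final: (x=2, y=0), facing North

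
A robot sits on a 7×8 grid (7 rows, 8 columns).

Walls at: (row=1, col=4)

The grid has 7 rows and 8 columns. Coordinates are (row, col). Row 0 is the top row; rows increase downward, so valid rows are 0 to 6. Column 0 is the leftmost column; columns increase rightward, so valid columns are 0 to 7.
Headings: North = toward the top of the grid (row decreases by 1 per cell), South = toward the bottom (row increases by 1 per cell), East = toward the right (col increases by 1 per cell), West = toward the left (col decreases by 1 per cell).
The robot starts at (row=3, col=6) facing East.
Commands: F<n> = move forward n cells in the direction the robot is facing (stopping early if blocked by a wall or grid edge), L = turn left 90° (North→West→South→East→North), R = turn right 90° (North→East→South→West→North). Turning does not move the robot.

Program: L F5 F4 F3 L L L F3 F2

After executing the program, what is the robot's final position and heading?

Answer: Final position: (row=0, col=7), facing East

Derivation:
Start: (row=3, col=6), facing East
  L: turn left, now facing North
  F5: move forward 3/5 (blocked), now at (row=0, col=6)
  F4: move forward 0/4 (blocked), now at (row=0, col=6)
  F3: move forward 0/3 (blocked), now at (row=0, col=6)
  L: turn left, now facing West
  L: turn left, now facing South
  L: turn left, now facing East
  F3: move forward 1/3 (blocked), now at (row=0, col=7)
  F2: move forward 0/2 (blocked), now at (row=0, col=7)
Final: (row=0, col=7), facing East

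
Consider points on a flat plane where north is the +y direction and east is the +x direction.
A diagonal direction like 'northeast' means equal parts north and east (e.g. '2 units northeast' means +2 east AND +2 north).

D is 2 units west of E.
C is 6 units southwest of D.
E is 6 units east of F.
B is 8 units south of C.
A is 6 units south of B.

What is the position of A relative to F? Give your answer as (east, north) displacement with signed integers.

Place F at the origin (east=0, north=0).
  E is 6 units east of F: delta (east=+6, north=+0); E at (east=6, north=0).
  D is 2 units west of E: delta (east=-2, north=+0); D at (east=4, north=0).
  C is 6 units southwest of D: delta (east=-6, north=-6); C at (east=-2, north=-6).
  B is 8 units south of C: delta (east=+0, north=-8); B at (east=-2, north=-14).
  A is 6 units south of B: delta (east=+0, north=-6); A at (east=-2, north=-20).
Therefore A relative to F: (east=-2, north=-20).

Answer: A is at (east=-2, north=-20) relative to F.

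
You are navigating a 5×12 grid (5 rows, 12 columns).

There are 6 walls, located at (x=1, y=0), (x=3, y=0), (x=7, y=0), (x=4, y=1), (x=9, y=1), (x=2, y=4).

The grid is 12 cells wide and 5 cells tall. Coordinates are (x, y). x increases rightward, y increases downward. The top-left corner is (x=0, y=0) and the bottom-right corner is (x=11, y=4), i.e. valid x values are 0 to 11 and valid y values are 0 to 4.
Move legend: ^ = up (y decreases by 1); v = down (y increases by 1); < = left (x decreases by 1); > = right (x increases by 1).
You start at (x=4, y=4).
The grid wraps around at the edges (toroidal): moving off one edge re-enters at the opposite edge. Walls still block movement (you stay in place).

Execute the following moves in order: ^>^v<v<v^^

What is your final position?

Answer: Final position: (x=3, y=2)

Derivation:
Start: (x=4, y=4)
  ^ (up): (x=4, y=4) -> (x=4, y=3)
  > (right): (x=4, y=3) -> (x=5, y=3)
  ^ (up): (x=5, y=3) -> (x=5, y=2)
  v (down): (x=5, y=2) -> (x=5, y=3)
  < (left): (x=5, y=3) -> (x=4, y=3)
  v (down): (x=4, y=3) -> (x=4, y=4)
  < (left): (x=4, y=4) -> (x=3, y=4)
  v (down): blocked, stay at (x=3, y=4)
  ^ (up): (x=3, y=4) -> (x=3, y=3)
  ^ (up): (x=3, y=3) -> (x=3, y=2)
Final: (x=3, y=2)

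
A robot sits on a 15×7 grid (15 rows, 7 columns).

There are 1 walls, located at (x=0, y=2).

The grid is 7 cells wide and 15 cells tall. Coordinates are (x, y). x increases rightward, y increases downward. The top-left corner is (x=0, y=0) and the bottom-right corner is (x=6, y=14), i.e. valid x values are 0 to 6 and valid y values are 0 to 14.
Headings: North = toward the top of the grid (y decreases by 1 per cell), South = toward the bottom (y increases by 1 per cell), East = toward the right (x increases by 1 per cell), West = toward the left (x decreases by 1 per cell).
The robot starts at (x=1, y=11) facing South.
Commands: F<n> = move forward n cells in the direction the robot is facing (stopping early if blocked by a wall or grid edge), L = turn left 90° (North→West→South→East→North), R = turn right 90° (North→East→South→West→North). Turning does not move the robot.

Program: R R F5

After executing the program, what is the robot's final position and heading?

Answer: Final position: (x=1, y=6), facing North

Derivation:
Start: (x=1, y=11), facing South
  R: turn right, now facing West
  R: turn right, now facing North
  F5: move forward 5, now at (x=1, y=6)
Final: (x=1, y=6), facing North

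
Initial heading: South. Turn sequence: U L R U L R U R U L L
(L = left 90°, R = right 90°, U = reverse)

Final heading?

Start: South
  U (U-turn (180°)) -> North
  L (left (90° counter-clockwise)) -> West
  R (right (90° clockwise)) -> North
  U (U-turn (180°)) -> South
  L (left (90° counter-clockwise)) -> East
  R (right (90° clockwise)) -> South
  U (U-turn (180°)) -> North
  R (right (90° clockwise)) -> East
  U (U-turn (180°)) -> West
  L (left (90° counter-clockwise)) -> South
  L (left (90° counter-clockwise)) -> East
Final: East

Answer: Final heading: East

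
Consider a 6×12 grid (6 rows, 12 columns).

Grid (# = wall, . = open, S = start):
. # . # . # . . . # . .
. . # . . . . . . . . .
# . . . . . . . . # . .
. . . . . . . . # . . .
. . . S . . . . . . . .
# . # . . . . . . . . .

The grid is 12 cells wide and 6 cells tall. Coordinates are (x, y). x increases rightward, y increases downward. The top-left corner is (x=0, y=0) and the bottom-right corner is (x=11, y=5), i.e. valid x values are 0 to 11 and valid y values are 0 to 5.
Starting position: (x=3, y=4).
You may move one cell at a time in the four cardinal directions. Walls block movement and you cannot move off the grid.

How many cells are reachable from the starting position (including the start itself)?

BFS flood-fill from (x=3, y=4):
  Distance 0: (x=3, y=4)
  Distance 1: (x=3, y=3), (x=2, y=4), (x=4, y=4), (x=3, y=5)
  Distance 2: (x=3, y=2), (x=2, y=3), (x=4, y=3), (x=1, y=4), (x=5, y=4), (x=4, y=5)
  Distance 3: (x=3, y=1), (x=2, y=2), (x=4, y=2), (x=1, y=3), (x=5, y=3), (x=0, y=4), (x=6, y=4), (x=1, y=5), (x=5, y=5)
  Distance 4: (x=4, y=1), (x=1, y=2), (x=5, y=2), (x=0, y=3), (x=6, y=3), (x=7, y=4), (x=6, y=5)
  Distance 5: (x=4, y=0), (x=1, y=1), (x=5, y=1), (x=6, y=2), (x=7, y=3), (x=8, y=4), (x=7, y=5)
  Distance 6: (x=0, y=1), (x=6, y=1), (x=7, y=2), (x=9, y=4), (x=8, y=5)
  Distance 7: (x=0, y=0), (x=6, y=0), (x=7, y=1), (x=8, y=2), (x=9, y=3), (x=10, y=4), (x=9, y=5)
  Distance 8: (x=7, y=0), (x=8, y=1), (x=10, y=3), (x=11, y=4), (x=10, y=5)
  Distance 9: (x=8, y=0), (x=9, y=1), (x=10, y=2), (x=11, y=3), (x=11, y=5)
  Distance 10: (x=10, y=1), (x=11, y=2)
  Distance 11: (x=10, y=0), (x=11, y=1)
  Distance 12: (x=11, y=0)
Total reachable: 61 (grid has 62 open cells total)

Answer: Reachable cells: 61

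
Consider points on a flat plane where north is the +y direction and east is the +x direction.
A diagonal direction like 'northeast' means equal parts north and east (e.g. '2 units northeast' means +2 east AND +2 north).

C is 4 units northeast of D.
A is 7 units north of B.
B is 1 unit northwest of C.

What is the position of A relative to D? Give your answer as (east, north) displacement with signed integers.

Place D at the origin (east=0, north=0).
  C is 4 units northeast of D: delta (east=+4, north=+4); C at (east=4, north=4).
  B is 1 unit northwest of C: delta (east=-1, north=+1); B at (east=3, north=5).
  A is 7 units north of B: delta (east=+0, north=+7); A at (east=3, north=12).
Therefore A relative to D: (east=3, north=12).

Answer: A is at (east=3, north=12) relative to D.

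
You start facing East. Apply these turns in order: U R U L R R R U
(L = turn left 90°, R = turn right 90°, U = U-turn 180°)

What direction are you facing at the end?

Start: East
  U (U-turn (180°)) -> West
  R (right (90° clockwise)) -> North
  U (U-turn (180°)) -> South
  L (left (90° counter-clockwise)) -> East
  R (right (90° clockwise)) -> South
  R (right (90° clockwise)) -> West
  R (right (90° clockwise)) -> North
  U (U-turn (180°)) -> South
Final: South

Answer: Final heading: South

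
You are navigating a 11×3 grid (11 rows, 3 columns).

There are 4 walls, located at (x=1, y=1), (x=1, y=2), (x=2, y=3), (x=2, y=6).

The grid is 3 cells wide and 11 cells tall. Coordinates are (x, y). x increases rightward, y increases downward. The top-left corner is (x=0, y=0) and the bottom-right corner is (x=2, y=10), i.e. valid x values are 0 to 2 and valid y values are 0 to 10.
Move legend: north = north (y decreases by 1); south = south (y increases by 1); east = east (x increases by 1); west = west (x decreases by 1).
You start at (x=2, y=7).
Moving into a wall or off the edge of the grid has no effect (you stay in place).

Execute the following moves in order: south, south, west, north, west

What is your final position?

Start: (x=2, y=7)
  south (south): (x=2, y=7) -> (x=2, y=8)
  south (south): (x=2, y=8) -> (x=2, y=9)
  west (west): (x=2, y=9) -> (x=1, y=9)
  north (north): (x=1, y=9) -> (x=1, y=8)
  west (west): (x=1, y=8) -> (x=0, y=8)
Final: (x=0, y=8)

Answer: Final position: (x=0, y=8)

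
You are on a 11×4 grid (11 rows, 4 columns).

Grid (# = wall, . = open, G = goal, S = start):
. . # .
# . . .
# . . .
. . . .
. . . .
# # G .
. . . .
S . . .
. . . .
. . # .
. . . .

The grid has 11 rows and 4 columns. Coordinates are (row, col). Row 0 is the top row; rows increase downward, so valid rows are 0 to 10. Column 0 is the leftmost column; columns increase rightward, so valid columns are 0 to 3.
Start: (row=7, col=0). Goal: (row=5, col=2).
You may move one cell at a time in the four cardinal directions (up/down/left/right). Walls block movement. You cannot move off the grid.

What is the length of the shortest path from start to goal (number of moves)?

BFS from (row=7, col=0) until reaching (row=5, col=2):
  Distance 0: (row=7, col=0)
  Distance 1: (row=6, col=0), (row=7, col=1), (row=8, col=0)
  Distance 2: (row=6, col=1), (row=7, col=2), (row=8, col=1), (row=9, col=0)
  Distance 3: (row=6, col=2), (row=7, col=3), (row=8, col=2), (row=9, col=1), (row=10, col=0)
  Distance 4: (row=5, col=2), (row=6, col=3), (row=8, col=3), (row=10, col=1)  <- goal reached here
One shortest path (4 moves): (row=7, col=0) -> (row=7, col=1) -> (row=7, col=2) -> (row=6, col=2) -> (row=5, col=2)

Answer: Shortest path length: 4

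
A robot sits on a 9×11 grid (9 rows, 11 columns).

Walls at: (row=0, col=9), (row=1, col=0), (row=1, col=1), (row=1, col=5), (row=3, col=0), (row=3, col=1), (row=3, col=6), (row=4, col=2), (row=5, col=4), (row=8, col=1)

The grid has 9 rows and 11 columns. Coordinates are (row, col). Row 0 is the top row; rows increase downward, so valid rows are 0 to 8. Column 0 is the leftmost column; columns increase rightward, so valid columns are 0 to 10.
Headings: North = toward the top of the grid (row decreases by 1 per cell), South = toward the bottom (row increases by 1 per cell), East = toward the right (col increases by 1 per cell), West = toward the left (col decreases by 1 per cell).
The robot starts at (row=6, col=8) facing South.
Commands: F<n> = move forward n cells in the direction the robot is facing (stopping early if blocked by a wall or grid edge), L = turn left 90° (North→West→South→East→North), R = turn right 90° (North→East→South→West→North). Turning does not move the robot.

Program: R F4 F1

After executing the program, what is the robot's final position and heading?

Start: (row=6, col=8), facing South
  R: turn right, now facing West
  F4: move forward 4, now at (row=6, col=4)
  F1: move forward 1, now at (row=6, col=3)
Final: (row=6, col=3), facing West

Answer: Final position: (row=6, col=3), facing West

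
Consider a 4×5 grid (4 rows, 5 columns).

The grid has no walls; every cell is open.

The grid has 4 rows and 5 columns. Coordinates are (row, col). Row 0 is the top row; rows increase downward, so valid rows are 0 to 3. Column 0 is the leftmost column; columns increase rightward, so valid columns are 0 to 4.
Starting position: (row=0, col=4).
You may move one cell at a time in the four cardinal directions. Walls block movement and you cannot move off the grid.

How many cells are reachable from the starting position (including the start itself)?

BFS flood-fill from (row=0, col=4):
  Distance 0: (row=0, col=4)
  Distance 1: (row=0, col=3), (row=1, col=4)
  Distance 2: (row=0, col=2), (row=1, col=3), (row=2, col=4)
  Distance 3: (row=0, col=1), (row=1, col=2), (row=2, col=3), (row=3, col=4)
  Distance 4: (row=0, col=0), (row=1, col=1), (row=2, col=2), (row=3, col=3)
  Distance 5: (row=1, col=0), (row=2, col=1), (row=3, col=2)
  Distance 6: (row=2, col=0), (row=3, col=1)
  Distance 7: (row=3, col=0)
Total reachable: 20 (grid has 20 open cells total)

Answer: Reachable cells: 20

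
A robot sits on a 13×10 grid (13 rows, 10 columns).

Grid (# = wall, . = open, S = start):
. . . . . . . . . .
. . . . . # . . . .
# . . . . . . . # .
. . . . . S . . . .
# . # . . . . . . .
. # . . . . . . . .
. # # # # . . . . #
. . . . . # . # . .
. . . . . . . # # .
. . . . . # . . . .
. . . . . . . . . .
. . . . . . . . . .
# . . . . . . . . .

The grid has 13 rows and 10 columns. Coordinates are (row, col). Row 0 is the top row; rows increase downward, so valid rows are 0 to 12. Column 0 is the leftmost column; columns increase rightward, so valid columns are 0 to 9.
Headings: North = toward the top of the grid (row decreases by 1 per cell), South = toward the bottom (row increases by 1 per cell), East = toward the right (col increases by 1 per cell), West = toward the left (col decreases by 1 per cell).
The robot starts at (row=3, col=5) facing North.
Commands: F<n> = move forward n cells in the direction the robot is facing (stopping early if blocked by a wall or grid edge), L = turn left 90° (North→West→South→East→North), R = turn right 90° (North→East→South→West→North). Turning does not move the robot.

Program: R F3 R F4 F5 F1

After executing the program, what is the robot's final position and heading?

Answer: Final position: (row=7, col=8), facing South

Derivation:
Start: (row=3, col=5), facing North
  R: turn right, now facing East
  F3: move forward 3, now at (row=3, col=8)
  R: turn right, now facing South
  F4: move forward 4, now at (row=7, col=8)
  F5: move forward 0/5 (blocked), now at (row=7, col=8)
  F1: move forward 0/1 (blocked), now at (row=7, col=8)
Final: (row=7, col=8), facing South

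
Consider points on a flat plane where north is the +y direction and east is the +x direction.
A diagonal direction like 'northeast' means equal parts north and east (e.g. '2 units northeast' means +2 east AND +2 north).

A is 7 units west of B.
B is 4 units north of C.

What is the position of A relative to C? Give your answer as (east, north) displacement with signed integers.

Answer: A is at (east=-7, north=4) relative to C.

Derivation:
Place C at the origin (east=0, north=0).
  B is 4 units north of C: delta (east=+0, north=+4); B at (east=0, north=4).
  A is 7 units west of B: delta (east=-7, north=+0); A at (east=-7, north=4).
Therefore A relative to C: (east=-7, north=4).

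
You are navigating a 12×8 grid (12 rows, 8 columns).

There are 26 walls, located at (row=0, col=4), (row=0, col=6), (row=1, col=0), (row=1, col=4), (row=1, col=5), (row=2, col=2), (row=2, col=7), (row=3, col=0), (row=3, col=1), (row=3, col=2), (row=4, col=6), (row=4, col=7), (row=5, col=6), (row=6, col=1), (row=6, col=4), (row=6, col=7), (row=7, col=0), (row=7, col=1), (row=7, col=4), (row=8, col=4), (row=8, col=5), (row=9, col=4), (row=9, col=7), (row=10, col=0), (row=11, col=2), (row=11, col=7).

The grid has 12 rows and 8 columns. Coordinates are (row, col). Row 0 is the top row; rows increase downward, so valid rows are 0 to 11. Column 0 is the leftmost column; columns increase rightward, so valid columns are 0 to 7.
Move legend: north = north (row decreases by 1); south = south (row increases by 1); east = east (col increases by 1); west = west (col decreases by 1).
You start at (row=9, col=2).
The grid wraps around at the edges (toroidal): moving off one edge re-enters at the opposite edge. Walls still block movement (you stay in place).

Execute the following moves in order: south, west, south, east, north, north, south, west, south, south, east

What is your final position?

Answer: Final position: (row=0, col=2)

Derivation:
Start: (row=9, col=2)
  south (south): (row=9, col=2) -> (row=10, col=2)
  west (west): (row=10, col=2) -> (row=10, col=1)
  south (south): (row=10, col=1) -> (row=11, col=1)
  east (east): blocked, stay at (row=11, col=1)
  north (north): (row=11, col=1) -> (row=10, col=1)
  north (north): (row=10, col=1) -> (row=9, col=1)
  south (south): (row=9, col=1) -> (row=10, col=1)
  west (west): blocked, stay at (row=10, col=1)
  south (south): (row=10, col=1) -> (row=11, col=1)
  south (south): (row=11, col=1) -> (row=0, col=1)
  east (east): (row=0, col=1) -> (row=0, col=2)
Final: (row=0, col=2)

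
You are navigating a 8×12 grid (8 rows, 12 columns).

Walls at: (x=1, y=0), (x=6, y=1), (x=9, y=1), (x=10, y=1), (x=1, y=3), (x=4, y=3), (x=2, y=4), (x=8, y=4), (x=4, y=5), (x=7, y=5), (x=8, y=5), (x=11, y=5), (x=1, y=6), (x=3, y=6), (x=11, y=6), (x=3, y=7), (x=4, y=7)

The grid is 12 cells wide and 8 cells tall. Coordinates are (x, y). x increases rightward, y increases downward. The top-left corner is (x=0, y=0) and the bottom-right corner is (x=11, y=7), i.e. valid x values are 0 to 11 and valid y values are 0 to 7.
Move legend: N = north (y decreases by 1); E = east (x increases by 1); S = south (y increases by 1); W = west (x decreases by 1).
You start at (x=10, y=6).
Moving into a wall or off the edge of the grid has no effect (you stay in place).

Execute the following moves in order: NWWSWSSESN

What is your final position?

Answer: Final position: (x=9, y=6)

Derivation:
Start: (x=10, y=6)
  N (north): (x=10, y=6) -> (x=10, y=5)
  W (west): (x=10, y=5) -> (x=9, y=5)
  W (west): blocked, stay at (x=9, y=5)
  S (south): (x=9, y=5) -> (x=9, y=6)
  W (west): (x=9, y=6) -> (x=8, y=6)
  S (south): (x=8, y=6) -> (x=8, y=7)
  S (south): blocked, stay at (x=8, y=7)
  E (east): (x=8, y=7) -> (x=9, y=7)
  S (south): blocked, stay at (x=9, y=7)
  N (north): (x=9, y=7) -> (x=9, y=6)
Final: (x=9, y=6)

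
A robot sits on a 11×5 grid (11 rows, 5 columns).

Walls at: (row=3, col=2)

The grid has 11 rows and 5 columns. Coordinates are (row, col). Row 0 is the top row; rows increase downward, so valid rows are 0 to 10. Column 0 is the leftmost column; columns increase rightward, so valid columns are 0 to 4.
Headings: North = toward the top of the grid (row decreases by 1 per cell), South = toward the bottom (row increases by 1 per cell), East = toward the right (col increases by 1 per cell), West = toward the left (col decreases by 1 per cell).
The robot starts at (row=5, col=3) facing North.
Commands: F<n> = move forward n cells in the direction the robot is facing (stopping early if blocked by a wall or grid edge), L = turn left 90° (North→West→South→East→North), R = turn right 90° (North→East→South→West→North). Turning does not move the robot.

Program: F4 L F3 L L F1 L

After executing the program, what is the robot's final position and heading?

Answer: Final position: (row=1, col=1), facing North

Derivation:
Start: (row=5, col=3), facing North
  F4: move forward 4, now at (row=1, col=3)
  L: turn left, now facing West
  F3: move forward 3, now at (row=1, col=0)
  L: turn left, now facing South
  L: turn left, now facing East
  F1: move forward 1, now at (row=1, col=1)
  L: turn left, now facing North
Final: (row=1, col=1), facing North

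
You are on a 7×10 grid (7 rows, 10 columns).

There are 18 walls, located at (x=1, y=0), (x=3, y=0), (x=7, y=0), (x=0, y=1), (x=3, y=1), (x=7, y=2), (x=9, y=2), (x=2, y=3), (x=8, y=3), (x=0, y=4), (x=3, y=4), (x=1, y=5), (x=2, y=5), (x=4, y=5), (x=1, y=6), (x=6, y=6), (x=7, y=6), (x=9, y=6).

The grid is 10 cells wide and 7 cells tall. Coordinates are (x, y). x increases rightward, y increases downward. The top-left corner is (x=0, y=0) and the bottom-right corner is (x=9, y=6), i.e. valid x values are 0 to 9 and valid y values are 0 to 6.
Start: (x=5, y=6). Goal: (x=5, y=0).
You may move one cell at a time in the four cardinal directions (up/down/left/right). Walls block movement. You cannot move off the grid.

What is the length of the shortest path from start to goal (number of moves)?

Answer: Shortest path length: 6

Derivation:
BFS from (x=5, y=6) until reaching (x=5, y=0):
  Distance 0: (x=5, y=6)
  Distance 1: (x=5, y=5), (x=4, y=6)
  Distance 2: (x=5, y=4), (x=6, y=5), (x=3, y=6)
  Distance 3: (x=5, y=3), (x=4, y=4), (x=6, y=4), (x=3, y=5), (x=7, y=5), (x=2, y=6)
  Distance 4: (x=5, y=2), (x=4, y=3), (x=6, y=3), (x=7, y=4), (x=8, y=5)
  Distance 5: (x=5, y=1), (x=4, y=2), (x=6, y=2), (x=3, y=3), (x=7, y=3), (x=8, y=4), (x=9, y=5), (x=8, y=6)
  Distance 6: (x=5, y=0), (x=4, y=1), (x=6, y=1), (x=3, y=2), (x=9, y=4)  <- goal reached here
One shortest path (6 moves): (x=5, y=6) -> (x=5, y=5) -> (x=5, y=4) -> (x=5, y=3) -> (x=5, y=2) -> (x=5, y=1) -> (x=5, y=0)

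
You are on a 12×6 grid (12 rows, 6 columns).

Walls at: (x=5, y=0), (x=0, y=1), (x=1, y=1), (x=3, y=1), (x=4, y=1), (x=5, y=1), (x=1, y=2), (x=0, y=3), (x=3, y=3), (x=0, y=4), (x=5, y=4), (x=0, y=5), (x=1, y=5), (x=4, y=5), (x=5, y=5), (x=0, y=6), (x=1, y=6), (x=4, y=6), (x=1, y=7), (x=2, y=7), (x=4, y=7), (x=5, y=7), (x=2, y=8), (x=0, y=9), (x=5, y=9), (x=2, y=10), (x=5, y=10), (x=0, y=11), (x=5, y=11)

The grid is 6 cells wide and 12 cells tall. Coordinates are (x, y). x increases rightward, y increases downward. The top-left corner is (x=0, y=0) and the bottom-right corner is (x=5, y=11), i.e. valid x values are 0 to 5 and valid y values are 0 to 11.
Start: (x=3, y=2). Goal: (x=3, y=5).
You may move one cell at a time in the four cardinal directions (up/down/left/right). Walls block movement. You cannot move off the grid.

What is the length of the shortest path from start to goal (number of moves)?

Answer: Shortest path length: 5

Derivation:
BFS from (x=3, y=2) until reaching (x=3, y=5):
  Distance 0: (x=3, y=2)
  Distance 1: (x=2, y=2), (x=4, y=2)
  Distance 2: (x=2, y=1), (x=5, y=2), (x=2, y=3), (x=4, y=3)
  Distance 3: (x=2, y=0), (x=1, y=3), (x=5, y=3), (x=2, y=4), (x=4, y=4)
  Distance 4: (x=1, y=0), (x=3, y=0), (x=1, y=4), (x=3, y=4), (x=2, y=5)
  Distance 5: (x=0, y=0), (x=4, y=0), (x=3, y=5), (x=2, y=6)  <- goal reached here
One shortest path (5 moves): (x=3, y=2) -> (x=4, y=2) -> (x=4, y=3) -> (x=4, y=4) -> (x=3, y=4) -> (x=3, y=5)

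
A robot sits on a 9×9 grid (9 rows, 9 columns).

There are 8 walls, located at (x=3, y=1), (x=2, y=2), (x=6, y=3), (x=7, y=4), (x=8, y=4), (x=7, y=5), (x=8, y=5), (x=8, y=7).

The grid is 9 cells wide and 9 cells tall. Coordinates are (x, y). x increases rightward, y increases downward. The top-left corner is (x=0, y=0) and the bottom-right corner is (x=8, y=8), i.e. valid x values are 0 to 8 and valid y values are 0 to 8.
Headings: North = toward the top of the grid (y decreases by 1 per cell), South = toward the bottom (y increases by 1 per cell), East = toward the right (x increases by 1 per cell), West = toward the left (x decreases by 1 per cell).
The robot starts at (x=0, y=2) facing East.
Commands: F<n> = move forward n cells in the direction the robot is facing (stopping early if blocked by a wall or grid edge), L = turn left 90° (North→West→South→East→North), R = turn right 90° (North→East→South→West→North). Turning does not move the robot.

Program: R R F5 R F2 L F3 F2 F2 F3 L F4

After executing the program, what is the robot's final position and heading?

Answer: Final position: (x=0, y=4), facing South

Derivation:
Start: (x=0, y=2), facing East
  R: turn right, now facing South
  R: turn right, now facing West
  F5: move forward 0/5 (blocked), now at (x=0, y=2)
  R: turn right, now facing North
  F2: move forward 2, now at (x=0, y=0)
  L: turn left, now facing West
  F3: move forward 0/3 (blocked), now at (x=0, y=0)
  F2: move forward 0/2 (blocked), now at (x=0, y=0)
  F2: move forward 0/2 (blocked), now at (x=0, y=0)
  F3: move forward 0/3 (blocked), now at (x=0, y=0)
  L: turn left, now facing South
  F4: move forward 4, now at (x=0, y=4)
Final: (x=0, y=4), facing South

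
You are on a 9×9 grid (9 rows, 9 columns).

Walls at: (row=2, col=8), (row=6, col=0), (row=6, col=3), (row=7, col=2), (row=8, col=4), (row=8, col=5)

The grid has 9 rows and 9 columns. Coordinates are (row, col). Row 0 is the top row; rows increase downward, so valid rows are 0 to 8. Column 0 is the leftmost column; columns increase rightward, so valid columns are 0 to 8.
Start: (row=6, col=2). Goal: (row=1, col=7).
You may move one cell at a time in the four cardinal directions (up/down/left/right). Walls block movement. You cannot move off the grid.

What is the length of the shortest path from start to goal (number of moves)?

Answer: Shortest path length: 10

Derivation:
BFS from (row=6, col=2) until reaching (row=1, col=7):
  Distance 0: (row=6, col=2)
  Distance 1: (row=5, col=2), (row=6, col=1)
  Distance 2: (row=4, col=2), (row=5, col=1), (row=5, col=3), (row=7, col=1)
  Distance 3: (row=3, col=2), (row=4, col=1), (row=4, col=3), (row=5, col=0), (row=5, col=4), (row=7, col=0), (row=8, col=1)
  Distance 4: (row=2, col=2), (row=3, col=1), (row=3, col=3), (row=4, col=0), (row=4, col=4), (row=5, col=5), (row=6, col=4), (row=8, col=0), (row=8, col=2)
  Distance 5: (row=1, col=2), (row=2, col=1), (row=2, col=3), (row=3, col=0), (row=3, col=4), (row=4, col=5), (row=5, col=6), (row=6, col=5), (row=7, col=4), (row=8, col=3)
  Distance 6: (row=0, col=2), (row=1, col=1), (row=1, col=3), (row=2, col=0), (row=2, col=4), (row=3, col=5), (row=4, col=6), (row=5, col=7), (row=6, col=6), (row=7, col=3), (row=7, col=5)
  Distance 7: (row=0, col=1), (row=0, col=3), (row=1, col=0), (row=1, col=4), (row=2, col=5), (row=3, col=6), (row=4, col=7), (row=5, col=8), (row=6, col=7), (row=7, col=6)
  Distance 8: (row=0, col=0), (row=0, col=4), (row=1, col=5), (row=2, col=6), (row=3, col=7), (row=4, col=8), (row=6, col=8), (row=7, col=7), (row=8, col=6)
  Distance 9: (row=0, col=5), (row=1, col=6), (row=2, col=7), (row=3, col=8), (row=7, col=8), (row=8, col=7)
  Distance 10: (row=0, col=6), (row=1, col=7), (row=8, col=8)  <- goal reached here
One shortest path (10 moves): (row=6, col=2) -> (row=5, col=2) -> (row=5, col=3) -> (row=5, col=4) -> (row=5, col=5) -> (row=5, col=6) -> (row=5, col=7) -> (row=4, col=7) -> (row=3, col=7) -> (row=2, col=7) -> (row=1, col=7)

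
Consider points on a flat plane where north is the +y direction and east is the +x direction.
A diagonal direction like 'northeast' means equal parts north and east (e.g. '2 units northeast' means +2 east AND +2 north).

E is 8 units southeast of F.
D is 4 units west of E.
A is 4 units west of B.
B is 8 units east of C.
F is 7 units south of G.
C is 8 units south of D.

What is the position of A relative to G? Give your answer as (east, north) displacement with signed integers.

Answer: A is at (east=8, north=-23) relative to G.

Derivation:
Place G at the origin (east=0, north=0).
  F is 7 units south of G: delta (east=+0, north=-7); F at (east=0, north=-7).
  E is 8 units southeast of F: delta (east=+8, north=-8); E at (east=8, north=-15).
  D is 4 units west of E: delta (east=-4, north=+0); D at (east=4, north=-15).
  C is 8 units south of D: delta (east=+0, north=-8); C at (east=4, north=-23).
  B is 8 units east of C: delta (east=+8, north=+0); B at (east=12, north=-23).
  A is 4 units west of B: delta (east=-4, north=+0); A at (east=8, north=-23).
Therefore A relative to G: (east=8, north=-23).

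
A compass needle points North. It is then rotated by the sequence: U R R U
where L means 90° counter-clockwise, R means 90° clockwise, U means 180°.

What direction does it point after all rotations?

Start: North
  U (U-turn (180°)) -> South
  R (right (90° clockwise)) -> West
  R (right (90° clockwise)) -> North
  U (U-turn (180°)) -> South
Final: South

Answer: Final heading: South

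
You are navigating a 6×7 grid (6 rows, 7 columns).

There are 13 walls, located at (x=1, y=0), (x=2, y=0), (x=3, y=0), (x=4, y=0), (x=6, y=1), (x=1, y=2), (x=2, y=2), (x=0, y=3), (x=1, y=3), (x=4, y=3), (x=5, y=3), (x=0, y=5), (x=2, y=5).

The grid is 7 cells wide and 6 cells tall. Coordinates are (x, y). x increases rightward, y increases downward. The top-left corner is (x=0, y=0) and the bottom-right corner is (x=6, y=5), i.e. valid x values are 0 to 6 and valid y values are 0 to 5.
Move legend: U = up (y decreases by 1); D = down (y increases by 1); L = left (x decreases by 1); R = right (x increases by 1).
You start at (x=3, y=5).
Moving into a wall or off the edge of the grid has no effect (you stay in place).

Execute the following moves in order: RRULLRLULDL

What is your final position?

Start: (x=3, y=5)
  R (right): (x=3, y=5) -> (x=4, y=5)
  R (right): (x=4, y=5) -> (x=5, y=5)
  U (up): (x=5, y=5) -> (x=5, y=4)
  L (left): (x=5, y=4) -> (x=4, y=4)
  L (left): (x=4, y=4) -> (x=3, y=4)
  R (right): (x=3, y=4) -> (x=4, y=4)
  L (left): (x=4, y=4) -> (x=3, y=4)
  U (up): (x=3, y=4) -> (x=3, y=3)
  L (left): (x=3, y=3) -> (x=2, y=3)
  D (down): (x=2, y=3) -> (x=2, y=4)
  L (left): (x=2, y=4) -> (x=1, y=4)
Final: (x=1, y=4)

Answer: Final position: (x=1, y=4)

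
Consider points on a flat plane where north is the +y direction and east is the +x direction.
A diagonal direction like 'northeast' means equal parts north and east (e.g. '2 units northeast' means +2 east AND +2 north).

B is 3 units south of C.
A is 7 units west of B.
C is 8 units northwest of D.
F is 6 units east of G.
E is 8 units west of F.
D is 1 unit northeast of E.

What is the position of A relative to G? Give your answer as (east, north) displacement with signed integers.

Answer: A is at (east=-16, north=6) relative to G.

Derivation:
Place G at the origin (east=0, north=0).
  F is 6 units east of G: delta (east=+6, north=+0); F at (east=6, north=0).
  E is 8 units west of F: delta (east=-8, north=+0); E at (east=-2, north=0).
  D is 1 unit northeast of E: delta (east=+1, north=+1); D at (east=-1, north=1).
  C is 8 units northwest of D: delta (east=-8, north=+8); C at (east=-9, north=9).
  B is 3 units south of C: delta (east=+0, north=-3); B at (east=-9, north=6).
  A is 7 units west of B: delta (east=-7, north=+0); A at (east=-16, north=6).
Therefore A relative to G: (east=-16, north=6).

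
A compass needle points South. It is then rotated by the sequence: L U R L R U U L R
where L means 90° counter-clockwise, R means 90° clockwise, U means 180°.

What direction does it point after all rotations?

Start: South
  L (left (90° counter-clockwise)) -> East
  U (U-turn (180°)) -> West
  R (right (90° clockwise)) -> North
  L (left (90° counter-clockwise)) -> West
  R (right (90° clockwise)) -> North
  U (U-turn (180°)) -> South
  U (U-turn (180°)) -> North
  L (left (90° counter-clockwise)) -> West
  R (right (90° clockwise)) -> North
Final: North

Answer: Final heading: North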